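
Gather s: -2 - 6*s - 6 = -6*s - 8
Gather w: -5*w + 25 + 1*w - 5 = 20 - 4*w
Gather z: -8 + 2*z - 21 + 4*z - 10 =6*z - 39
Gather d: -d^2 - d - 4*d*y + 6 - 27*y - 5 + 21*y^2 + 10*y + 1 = -d^2 + d*(-4*y - 1) + 21*y^2 - 17*y + 2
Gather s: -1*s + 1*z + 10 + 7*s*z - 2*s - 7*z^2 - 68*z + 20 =s*(7*z - 3) - 7*z^2 - 67*z + 30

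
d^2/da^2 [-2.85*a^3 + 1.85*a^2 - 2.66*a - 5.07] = 3.7 - 17.1*a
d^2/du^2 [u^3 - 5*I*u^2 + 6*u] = 6*u - 10*I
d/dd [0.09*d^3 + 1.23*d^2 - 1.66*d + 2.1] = 0.27*d^2 + 2.46*d - 1.66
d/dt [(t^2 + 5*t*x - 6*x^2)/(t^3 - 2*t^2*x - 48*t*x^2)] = (-t^2 + 2*t*x - 8*x^2)/(t^2*(t^2 - 16*t*x + 64*x^2))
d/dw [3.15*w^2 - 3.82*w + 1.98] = 6.3*w - 3.82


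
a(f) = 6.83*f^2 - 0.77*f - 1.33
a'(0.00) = -0.77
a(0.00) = -1.33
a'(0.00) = -0.77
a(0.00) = -1.33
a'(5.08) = 68.62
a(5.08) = 171.02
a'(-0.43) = -6.64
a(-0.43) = 0.26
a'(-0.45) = -6.92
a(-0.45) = 0.40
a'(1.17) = 15.21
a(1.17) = 7.12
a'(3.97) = 53.46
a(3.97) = 103.26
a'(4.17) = 56.19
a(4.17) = 114.23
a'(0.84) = 10.70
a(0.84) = 2.84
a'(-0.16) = -2.96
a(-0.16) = -1.03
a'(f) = 13.66*f - 0.77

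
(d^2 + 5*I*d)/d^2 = (d + 5*I)/d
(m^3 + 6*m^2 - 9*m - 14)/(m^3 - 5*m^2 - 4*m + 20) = (m^2 + 8*m + 7)/(m^2 - 3*m - 10)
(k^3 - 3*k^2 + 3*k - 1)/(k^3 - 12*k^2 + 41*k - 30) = (k^2 - 2*k + 1)/(k^2 - 11*k + 30)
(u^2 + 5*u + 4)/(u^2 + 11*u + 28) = (u + 1)/(u + 7)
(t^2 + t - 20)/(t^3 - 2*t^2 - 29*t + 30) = (t - 4)/(t^2 - 7*t + 6)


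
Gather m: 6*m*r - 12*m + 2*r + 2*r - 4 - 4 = m*(6*r - 12) + 4*r - 8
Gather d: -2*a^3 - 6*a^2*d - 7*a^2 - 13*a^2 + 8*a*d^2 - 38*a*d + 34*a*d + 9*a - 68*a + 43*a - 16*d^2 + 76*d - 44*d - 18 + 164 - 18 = -2*a^3 - 20*a^2 - 16*a + d^2*(8*a - 16) + d*(-6*a^2 - 4*a + 32) + 128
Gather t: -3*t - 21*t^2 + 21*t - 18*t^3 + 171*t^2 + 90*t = -18*t^3 + 150*t^2 + 108*t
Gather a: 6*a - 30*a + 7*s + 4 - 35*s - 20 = -24*a - 28*s - 16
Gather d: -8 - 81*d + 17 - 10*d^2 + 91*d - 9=-10*d^2 + 10*d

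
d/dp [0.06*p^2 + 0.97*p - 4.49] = 0.12*p + 0.97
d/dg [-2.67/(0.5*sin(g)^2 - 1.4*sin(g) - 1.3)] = (2.67*sin(g) - 3.738)*cos(g)/(-0.5*sin(g)^2 + 1.4*sin(g) + 1.3)^2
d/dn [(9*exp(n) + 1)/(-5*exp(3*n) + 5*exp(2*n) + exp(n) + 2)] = (-(9*exp(n) + 1)*(-15*exp(2*n) + 10*exp(n) + 1) - 45*exp(3*n) + 45*exp(2*n) + 9*exp(n) + 18)*exp(n)/(-5*exp(3*n) + 5*exp(2*n) + exp(n) + 2)^2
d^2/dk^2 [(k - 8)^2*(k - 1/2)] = 6*k - 33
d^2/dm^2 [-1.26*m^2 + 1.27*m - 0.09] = -2.52000000000000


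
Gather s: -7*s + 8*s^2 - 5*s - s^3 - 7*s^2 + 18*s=-s^3 + s^2 + 6*s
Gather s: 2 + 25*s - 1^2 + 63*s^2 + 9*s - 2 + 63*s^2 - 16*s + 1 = 126*s^2 + 18*s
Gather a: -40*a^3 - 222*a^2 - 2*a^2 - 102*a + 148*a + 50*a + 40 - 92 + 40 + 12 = -40*a^3 - 224*a^2 + 96*a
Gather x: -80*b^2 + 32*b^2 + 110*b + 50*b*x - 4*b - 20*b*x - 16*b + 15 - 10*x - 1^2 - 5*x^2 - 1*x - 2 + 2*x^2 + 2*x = -48*b^2 + 90*b - 3*x^2 + x*(30*b - 9) + 12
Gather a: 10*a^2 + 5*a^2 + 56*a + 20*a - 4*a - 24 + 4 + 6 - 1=15*a^2 + 72*a - 15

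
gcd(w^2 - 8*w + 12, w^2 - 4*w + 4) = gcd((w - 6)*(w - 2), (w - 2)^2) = w - 2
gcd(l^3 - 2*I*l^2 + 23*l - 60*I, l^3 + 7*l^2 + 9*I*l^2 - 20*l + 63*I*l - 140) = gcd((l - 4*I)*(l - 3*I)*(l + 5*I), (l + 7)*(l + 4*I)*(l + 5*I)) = l + 5*I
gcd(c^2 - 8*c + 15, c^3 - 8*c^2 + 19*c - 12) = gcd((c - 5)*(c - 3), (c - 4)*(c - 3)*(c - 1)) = c - 3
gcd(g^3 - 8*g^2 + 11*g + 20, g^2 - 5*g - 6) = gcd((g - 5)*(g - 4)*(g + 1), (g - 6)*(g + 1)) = g + 1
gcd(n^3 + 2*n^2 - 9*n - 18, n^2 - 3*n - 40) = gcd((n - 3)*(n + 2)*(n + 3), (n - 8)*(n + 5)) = 1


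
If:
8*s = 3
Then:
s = 3/8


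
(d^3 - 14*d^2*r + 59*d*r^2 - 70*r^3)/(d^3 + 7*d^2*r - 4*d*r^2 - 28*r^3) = (d^2 - 12*d*r + 35*r^2)/(d^2 + 9*d*r + 14*r^2)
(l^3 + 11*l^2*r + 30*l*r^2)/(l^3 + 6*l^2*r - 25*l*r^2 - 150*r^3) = l/(l - 5*r)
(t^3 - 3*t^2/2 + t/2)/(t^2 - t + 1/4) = 2*t*(t - 1)/(2*t - 1)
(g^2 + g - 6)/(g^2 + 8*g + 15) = (g - 2)/(g + 5)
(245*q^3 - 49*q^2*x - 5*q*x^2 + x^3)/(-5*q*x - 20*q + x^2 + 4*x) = (-49*q^2 + x^2)/(x + 4)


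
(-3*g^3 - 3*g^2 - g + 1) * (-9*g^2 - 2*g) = 27*g^5 + 33*g^4 + 15*g^3 - 7*g^2 - 2*g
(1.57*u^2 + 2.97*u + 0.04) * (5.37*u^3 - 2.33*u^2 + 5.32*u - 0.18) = 8.4309*u^5 + 12.2908*u^4 + 1.6471*u^3 + 15.4246*u^2 - 0.3218*u - 0.0072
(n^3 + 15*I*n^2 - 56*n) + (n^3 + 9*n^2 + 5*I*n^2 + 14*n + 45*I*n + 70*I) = 2*n^3 + 9*n^2 + 20*I*n^2 - 42*n + 45*I*n + 70*I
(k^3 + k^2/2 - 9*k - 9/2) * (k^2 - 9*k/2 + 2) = k^5 - 4*k^4 - 37*k^3/4 + 37*k^2 + 9*k/4 - 9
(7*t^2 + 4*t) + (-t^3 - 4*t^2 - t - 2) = -t^3 + 3*t^2 + 3*t - 2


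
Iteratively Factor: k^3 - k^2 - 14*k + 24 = (k - 2)*(k^2 + k - 12) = (k - 3)*(k - 2)*(k + 4)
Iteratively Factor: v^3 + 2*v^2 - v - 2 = (v - 1)*(v^2 + 3*v + 2) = (v - 1)*(v + 2)*(v + 1)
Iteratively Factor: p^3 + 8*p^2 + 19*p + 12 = (p + 3)*(p^2 + 5*p + 4) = (p + 1)*(p + 3)*(p + 4)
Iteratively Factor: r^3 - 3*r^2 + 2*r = (r)*(r^2 - 3*r + 2) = r*(r - 1)*(r - 2)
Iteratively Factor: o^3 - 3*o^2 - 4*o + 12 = (o - 3)*(o^2 - 4) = (o - 3)*(o - 2)*(o + 2)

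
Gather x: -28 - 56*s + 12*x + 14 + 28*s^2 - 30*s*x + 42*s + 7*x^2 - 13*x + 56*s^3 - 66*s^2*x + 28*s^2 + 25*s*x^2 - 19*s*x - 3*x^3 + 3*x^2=56*s^3 + 56*s^2 - 14*s - 3*x^3 + x^2*(25*s + 10) + x*(-66*s^2 - 49*s - 1) - 14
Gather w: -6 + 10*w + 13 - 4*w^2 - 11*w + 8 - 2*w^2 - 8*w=-6*w^2 - 9*w + 15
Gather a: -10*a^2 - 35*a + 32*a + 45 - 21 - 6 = -10*a^2 - 3*a + 18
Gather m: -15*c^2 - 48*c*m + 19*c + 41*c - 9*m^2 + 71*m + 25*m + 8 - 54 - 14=-15*c^2 + 60*c - 9*m^2 + m*(96 - 48*c) - 60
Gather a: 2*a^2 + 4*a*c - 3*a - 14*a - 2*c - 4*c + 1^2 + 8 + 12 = 2*a^2 + a*(4*c - 17) - 6*c + 21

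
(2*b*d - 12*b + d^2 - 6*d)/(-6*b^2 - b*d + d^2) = (6 - d)/(3*b - d)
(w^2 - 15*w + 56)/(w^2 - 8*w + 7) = (w - 8)/(w - 1)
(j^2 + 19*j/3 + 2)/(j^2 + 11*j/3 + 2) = (3*j^2 + 19*j + 6)/(3*j^2 + 11*j + 6)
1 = 1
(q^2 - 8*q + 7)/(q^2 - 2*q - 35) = (q - 1)/(q + 5)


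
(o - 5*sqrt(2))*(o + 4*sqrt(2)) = o^2 - sqrt(2)*o - 40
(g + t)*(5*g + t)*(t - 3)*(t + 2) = 5*g^2*t^2 - 5*g^2*t - 30*g^2 + 6*g*t^3 - 6*g*t^2 - 36*g*t + t^4 - t^3 - 6*t^2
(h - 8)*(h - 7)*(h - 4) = h^3 - 19*h^2 + 116*h - 224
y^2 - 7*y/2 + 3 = (y - 2)*(y - 3/2)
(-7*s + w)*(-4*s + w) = 28*s^2 - 11*s*w + w^2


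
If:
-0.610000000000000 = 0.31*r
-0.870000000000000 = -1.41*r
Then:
No Solution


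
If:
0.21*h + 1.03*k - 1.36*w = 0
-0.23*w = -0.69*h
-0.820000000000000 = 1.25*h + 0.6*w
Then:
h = -0.27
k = -1.01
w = -0.81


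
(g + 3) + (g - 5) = 2*g - 2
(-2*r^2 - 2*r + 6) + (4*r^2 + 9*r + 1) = 2*r^2 + 7*r + 7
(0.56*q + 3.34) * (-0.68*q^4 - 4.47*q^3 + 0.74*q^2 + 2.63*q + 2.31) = -0.3808*q^5 - 4.7744*q^4 - 14.5154*q^3 + 3.9444*q^2 + 10.0778*q + 7.7154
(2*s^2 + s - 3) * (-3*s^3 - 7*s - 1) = -6*s^5 - 3*s^4 - 5*s^3 - 9*s^2 + 20*s + 3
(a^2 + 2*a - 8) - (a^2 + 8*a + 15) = -6*a - 23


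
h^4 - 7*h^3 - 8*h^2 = h^2*(h - 8)*(h + 1)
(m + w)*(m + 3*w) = m^2 + 4*m*w + 3*w^2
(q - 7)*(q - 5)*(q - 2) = q^3 - 14*q^2 + 59*q - 70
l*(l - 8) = l^2 - 8*l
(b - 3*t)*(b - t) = b^2 - 4*b*t + 3*t^2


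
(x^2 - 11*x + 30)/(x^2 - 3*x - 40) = (-x^2 + 11*x - 30)/(-x^2 + 3*x + 40)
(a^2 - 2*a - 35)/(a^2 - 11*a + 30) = (a^2 - 2*a - 35)/(a^2 - 11*a + 30)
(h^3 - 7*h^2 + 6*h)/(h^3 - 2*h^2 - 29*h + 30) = h/(h + 5)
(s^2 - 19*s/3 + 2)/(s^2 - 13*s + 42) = (s - 1/3)/(s - 7)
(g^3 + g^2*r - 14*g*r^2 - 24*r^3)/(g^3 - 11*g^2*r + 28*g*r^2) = (-g^2 - 5*g*r - 6*r^2)/(g*(-g + 7*r))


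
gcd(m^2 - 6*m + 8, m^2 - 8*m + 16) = m - 4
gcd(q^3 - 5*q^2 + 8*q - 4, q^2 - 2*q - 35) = 1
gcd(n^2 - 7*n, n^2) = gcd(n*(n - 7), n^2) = n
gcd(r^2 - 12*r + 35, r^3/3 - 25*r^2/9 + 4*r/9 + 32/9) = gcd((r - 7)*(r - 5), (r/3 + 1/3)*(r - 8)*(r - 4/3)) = 1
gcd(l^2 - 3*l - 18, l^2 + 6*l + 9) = l + 3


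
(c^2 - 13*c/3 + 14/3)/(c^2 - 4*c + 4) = (c - 7/3)/(c - 2)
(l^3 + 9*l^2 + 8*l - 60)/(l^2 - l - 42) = (l^2 + 3*l - 10)/(l - 7)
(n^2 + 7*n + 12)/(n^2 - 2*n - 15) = (n + 4)/(n - 5)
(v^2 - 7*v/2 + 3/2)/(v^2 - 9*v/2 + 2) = (v - 3)/(v - 4)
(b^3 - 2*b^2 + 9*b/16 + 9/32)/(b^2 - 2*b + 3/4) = (16*b^2 - 8*b - 3)/(8*(2*b - 1))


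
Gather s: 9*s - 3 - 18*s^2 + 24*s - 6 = -18*s^2 + 33*s - 9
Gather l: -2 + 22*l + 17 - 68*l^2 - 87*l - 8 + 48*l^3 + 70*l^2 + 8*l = 48*l^3 + 2*l^2 - 57*l + 7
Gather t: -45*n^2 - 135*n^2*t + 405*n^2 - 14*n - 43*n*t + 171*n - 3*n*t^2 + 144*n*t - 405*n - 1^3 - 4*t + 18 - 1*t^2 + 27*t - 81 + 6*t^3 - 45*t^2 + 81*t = 360*n^2 - 248*n + 6*t^3 + t^2*(-3*n - 46) + t*(-135*n^2 + 101*n + 104) - 64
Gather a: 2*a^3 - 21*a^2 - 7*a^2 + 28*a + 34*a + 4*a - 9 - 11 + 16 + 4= 2*a^3 - 28*a^2 + 66*a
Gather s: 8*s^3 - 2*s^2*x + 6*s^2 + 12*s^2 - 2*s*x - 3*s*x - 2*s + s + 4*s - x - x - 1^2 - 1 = 8*s^3 + s^2*(18 - 2*x) + s*(3 - 5*x) - 2*x - 2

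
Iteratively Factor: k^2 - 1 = (k + 1)*(k - 1)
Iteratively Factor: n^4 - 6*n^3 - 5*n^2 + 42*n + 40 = (n + 2)*(n^3 - 8*n^2 + 11*n + 20) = (n + 1)*(n + 2)*(n^2 - 9*n + 20) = (n - 5)*(n + 1)*(n + 2)*(n - 4)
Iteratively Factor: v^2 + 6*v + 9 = (v + 3)*(v + 3)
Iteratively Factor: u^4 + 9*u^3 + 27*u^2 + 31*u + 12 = (u + 1)*(u^3 + 8*u^2 + 19*u + 12) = (u + 1)*(u + 3)*(u^2 + 5*u + 4) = (u + 1)*(u + 3)*(u + 4)*(u + 1)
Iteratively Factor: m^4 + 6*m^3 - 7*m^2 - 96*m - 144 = (m - 4)*(m^3 + 10*m^2 + 33*m + 36) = (m - 4)*(m + 3)*(m^2 + 7*m + 12) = (m - 4)*(m + 3)^2*(m + 4)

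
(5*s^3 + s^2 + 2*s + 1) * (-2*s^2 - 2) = -10*s^5 - 2*s^4 - 14*s^3 - 4*s^2 - 4*s - 2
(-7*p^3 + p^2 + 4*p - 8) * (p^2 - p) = -7*p^5 + 8*p^4 + 3*p^3 - 12*p^2 + 8*p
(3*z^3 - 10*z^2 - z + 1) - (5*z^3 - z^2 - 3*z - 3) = -2*z^3 - 9*z^2 + 2*z + 4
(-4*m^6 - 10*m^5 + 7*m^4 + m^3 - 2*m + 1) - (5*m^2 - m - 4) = -4*m^6 - 10*m^5 + 7*m^4 + m^3 - 5*m^2 - m + 5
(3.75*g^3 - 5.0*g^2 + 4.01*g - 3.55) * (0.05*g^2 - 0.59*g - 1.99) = 0.1875*g^5 - 2.4625*g^4 - 4.312*g^3 + 7.4066*g^2 - 5.8854*g + 7.0645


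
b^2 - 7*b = b*(b - 7)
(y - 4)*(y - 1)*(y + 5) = y^3 - 21*y + 20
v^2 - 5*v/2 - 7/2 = (v - 7/2)*(v + 1)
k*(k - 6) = k^2 - 6*k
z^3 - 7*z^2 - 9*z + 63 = (z - 7)*(z - 3)*(z + 3)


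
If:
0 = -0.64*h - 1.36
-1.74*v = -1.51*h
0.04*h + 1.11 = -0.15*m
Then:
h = -2.12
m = -6.83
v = -1.84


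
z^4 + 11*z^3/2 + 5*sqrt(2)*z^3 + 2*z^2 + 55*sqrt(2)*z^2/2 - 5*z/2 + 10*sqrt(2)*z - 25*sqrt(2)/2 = (z - 1/2)*(z + 1)*(z + 5)*(z + 5*sqrt(2))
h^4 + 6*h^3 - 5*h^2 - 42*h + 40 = (h - 2)*(h - 1)*(h + 4)*(h + 5)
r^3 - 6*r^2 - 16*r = r*(r - 8)*(r + 2)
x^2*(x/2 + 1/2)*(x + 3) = x^4/2 + 2*x^3 + 3*x^2/2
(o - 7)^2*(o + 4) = o^3 - 10*o^2 - 7*o + 196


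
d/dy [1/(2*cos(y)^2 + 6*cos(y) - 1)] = 2*(2*cos(y) + 3)*sin(y)/(6*cos(y) + cos(2*y))^2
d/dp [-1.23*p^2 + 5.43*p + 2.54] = 5.43 - 2.46*p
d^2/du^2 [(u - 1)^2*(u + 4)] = 6*u + 4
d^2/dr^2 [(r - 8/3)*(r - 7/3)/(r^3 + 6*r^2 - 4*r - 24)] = 2*(9*r^6 - 135*r^5 - 366*r^4 + 2616*r^3 + 2784*r^2 - 19440*r + 18464)/(9*(r^9 + 18*r^8 + 96*r^7 - 1248*r^5 - 1728*r^4 + 5120*r^3 + 9216*r^2 - 6912*r - 13824))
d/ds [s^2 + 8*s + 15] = 2*s + 8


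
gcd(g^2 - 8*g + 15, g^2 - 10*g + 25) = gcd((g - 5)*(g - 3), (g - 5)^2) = g - 5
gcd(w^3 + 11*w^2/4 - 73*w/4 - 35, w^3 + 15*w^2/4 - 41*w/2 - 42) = w^2 - 9*w/4 - 7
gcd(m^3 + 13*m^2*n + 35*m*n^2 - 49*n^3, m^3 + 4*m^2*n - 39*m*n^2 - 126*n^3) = m + 7*n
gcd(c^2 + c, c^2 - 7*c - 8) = c + 1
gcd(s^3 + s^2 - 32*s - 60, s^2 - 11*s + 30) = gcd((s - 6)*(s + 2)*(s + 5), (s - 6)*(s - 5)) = s - 6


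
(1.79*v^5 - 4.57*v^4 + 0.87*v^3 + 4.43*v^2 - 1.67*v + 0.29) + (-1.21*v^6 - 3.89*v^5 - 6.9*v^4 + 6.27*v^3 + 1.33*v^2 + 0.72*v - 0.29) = -1.21*v^6 - 2.1*v^5 - 11.47*v^4 + 7.14*v^3 + 5.76*v^2 - 0.95*v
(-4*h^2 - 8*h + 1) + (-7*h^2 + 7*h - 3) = -11*h^2 - h - 2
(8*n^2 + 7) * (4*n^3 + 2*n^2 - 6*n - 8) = 32*n^5 + 16*n^4 - 20*n^3 - 50*n^2 - 42*n - 56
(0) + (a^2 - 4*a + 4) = a^2 - 4*a + 4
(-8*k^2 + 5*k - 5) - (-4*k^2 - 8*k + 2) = -4*k^2 + 13*k - 7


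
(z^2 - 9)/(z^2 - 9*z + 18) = (z + 3)/(z - 6)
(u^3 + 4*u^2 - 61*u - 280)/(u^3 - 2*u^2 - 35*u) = (u^2 - u - 56)/(u*(u - 7))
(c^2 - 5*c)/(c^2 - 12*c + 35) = c/(c - 7)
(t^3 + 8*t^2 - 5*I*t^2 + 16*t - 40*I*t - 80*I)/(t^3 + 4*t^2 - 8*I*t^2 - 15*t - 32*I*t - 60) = (t + 4)/(t - 3*I)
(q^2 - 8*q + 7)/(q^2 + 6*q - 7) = (q - 7)/(q + 7)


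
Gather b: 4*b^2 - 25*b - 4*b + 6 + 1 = 4*b^2 - 29*b + 7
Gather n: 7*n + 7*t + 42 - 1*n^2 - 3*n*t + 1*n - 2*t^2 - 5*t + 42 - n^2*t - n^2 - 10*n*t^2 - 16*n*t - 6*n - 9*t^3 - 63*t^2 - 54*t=n^2*(-t - 2) + n*(-10*t^2 - 19*t + 2) - 9*t^3 - 65*t^2 - 52*t + 84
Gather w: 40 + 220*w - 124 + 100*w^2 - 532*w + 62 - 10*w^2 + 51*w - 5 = 90*w^2 - 261*w - 27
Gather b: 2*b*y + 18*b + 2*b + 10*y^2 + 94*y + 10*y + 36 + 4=b*(2*y + 20) + 10*y^2 + 104*y + 40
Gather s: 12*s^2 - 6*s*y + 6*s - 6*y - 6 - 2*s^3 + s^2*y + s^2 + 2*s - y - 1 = -2*s^3 + s^2*(y + 13) + s*(8 - 6*y) - 7*y - 7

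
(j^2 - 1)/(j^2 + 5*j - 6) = (j + 1)/(j + 6)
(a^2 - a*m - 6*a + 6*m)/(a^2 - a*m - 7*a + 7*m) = (a - 6)/(a - 7)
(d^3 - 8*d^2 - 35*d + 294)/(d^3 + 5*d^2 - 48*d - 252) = (d - 7)/(d + 6)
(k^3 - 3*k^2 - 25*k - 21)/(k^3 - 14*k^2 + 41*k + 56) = (k + 3)/(k - 8)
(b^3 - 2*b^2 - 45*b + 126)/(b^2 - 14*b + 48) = (b^2 + 4*b - 21)/(b - 8)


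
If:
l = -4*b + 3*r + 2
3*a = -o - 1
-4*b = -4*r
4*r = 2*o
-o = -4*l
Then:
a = -11/9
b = 4/3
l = 2/3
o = 8/3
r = 4/3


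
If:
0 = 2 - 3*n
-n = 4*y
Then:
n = 2/3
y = -1/6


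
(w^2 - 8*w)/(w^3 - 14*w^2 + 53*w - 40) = w/(w^2 - 6*w + 5)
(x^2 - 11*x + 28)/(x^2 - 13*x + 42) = (x - 4)/(x - 6)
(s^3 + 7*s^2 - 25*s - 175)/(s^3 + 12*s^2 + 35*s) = (s - 5)/s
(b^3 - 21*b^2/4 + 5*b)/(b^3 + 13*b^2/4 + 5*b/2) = (4*b^2 - 21*b + 20)/(4*b^2 + 13*b + 10)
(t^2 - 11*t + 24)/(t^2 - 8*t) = (t - 3)/t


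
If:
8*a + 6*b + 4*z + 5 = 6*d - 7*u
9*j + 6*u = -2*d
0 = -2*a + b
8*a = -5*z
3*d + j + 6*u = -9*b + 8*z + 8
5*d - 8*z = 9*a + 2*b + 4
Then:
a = 9340/32653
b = 18680/32653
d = 26496/32653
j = 6618/32653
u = -18759/32653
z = -14944/32653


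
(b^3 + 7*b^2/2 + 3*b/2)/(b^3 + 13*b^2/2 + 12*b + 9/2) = b/(b + 3)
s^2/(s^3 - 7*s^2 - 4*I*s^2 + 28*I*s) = s/(s^2 - 7*s - 4*I*s + 28*I)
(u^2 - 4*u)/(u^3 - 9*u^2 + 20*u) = 1/(u - 5)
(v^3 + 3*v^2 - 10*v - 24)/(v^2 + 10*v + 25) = (v^3 + 3*v^2 - 10*v - 24)/(v^2 + 10*v + 25)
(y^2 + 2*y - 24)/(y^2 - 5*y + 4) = (y + 6)/(y - 1)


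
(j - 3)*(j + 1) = j^2 - 2*j - 3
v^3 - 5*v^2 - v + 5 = (v - 5)*(v - 1)*(v + 1)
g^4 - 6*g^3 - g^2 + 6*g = g*(g - 6)*(g - 1)*(g + 1)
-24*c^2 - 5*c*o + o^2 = (-8*c + o)*(3*c + o)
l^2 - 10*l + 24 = (l - 6)*(l - 4)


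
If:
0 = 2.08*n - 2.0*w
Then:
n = 0.961538461538462*w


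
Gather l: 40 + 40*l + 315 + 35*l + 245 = 75*l + 600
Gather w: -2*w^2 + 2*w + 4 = -2*w^2 + 2*w + 4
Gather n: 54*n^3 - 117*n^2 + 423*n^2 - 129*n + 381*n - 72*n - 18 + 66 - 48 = 54*n^3 + 306*n^2 + 180*n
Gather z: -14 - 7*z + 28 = 14 - 7*z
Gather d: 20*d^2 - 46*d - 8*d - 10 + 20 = 20*d^2 - 54*d + 10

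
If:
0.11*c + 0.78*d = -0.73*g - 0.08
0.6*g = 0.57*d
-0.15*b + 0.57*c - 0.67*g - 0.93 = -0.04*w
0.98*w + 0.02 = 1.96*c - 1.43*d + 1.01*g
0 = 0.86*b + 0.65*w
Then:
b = -1.48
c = 0.96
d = -0.13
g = -0.12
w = 1.96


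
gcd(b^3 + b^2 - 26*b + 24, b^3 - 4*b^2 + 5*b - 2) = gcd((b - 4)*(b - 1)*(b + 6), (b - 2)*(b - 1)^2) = b - 1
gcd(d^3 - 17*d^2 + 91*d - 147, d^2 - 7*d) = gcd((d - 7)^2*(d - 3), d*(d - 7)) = d - 7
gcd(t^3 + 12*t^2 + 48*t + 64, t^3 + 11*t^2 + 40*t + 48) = t^2 + 8*t + 16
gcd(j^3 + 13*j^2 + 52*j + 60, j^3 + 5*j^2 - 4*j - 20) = j^2 + 7*j + 10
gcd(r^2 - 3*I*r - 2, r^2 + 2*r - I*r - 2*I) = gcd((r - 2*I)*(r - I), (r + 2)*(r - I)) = r - I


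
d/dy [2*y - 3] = 2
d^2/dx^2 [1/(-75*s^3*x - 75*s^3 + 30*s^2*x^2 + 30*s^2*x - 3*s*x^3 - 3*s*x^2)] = 2*((-10*s + 3*x + 1)*(25*s^2*x + 25*s^2 - 10*s*x^2 - 10*s*x + x^3 + x^2) - (25*s^2 - 20*s*x - 10*s + 3*x^2 + 2*x)^2)/(3*s*(25*s^2*x + 25*s^2 - 10*s*x^2 - 10*s*x + x^3 + x^2)^3)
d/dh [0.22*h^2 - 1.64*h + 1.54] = 0.44*h - 1.64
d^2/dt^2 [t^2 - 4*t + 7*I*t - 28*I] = 2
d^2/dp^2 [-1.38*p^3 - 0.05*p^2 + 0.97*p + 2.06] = -8.28*p - 0.1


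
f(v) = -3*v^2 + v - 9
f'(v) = 1 - 6*v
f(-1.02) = -13.14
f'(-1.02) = 7.12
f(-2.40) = -28.68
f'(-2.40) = 15.40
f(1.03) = -11.15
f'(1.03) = -5.18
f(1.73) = -16.25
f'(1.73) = -9.38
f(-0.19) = -9.30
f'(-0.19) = 2.14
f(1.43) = -13.70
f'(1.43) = -7.58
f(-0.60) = -10.68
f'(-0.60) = 4.60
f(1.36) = -13.19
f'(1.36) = -7.16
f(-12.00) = -453.00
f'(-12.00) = 73.00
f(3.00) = -33.00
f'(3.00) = -17.00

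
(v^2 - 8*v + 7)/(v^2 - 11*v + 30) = (v^2 - 8*v + 7)/(v^2 - 11*v + 30)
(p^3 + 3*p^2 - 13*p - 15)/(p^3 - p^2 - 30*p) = (p^2 - 2*p - 3)/(p*(p - 6))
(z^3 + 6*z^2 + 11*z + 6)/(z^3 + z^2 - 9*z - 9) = (z + 2)/(z - 3)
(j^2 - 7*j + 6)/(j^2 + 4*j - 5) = (j - 6)/(j + 5)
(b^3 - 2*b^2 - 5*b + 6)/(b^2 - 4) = (b^2 - 4*b + 3)/(b - 2)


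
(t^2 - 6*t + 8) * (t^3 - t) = t^5 - 6*t^4 + 7*t^3 + 6*t^2 - 8*t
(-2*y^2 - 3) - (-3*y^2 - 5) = y^2 + 2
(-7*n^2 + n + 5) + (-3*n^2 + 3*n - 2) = -10*n^2 + 4*n + 3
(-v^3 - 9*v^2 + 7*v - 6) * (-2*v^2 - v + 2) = 2*v^5 + 19*v^4 - 7*v^3 - 13*v^2 + 20*v - 12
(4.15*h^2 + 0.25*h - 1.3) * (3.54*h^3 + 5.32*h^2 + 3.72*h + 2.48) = 14.691*h^5 + 22.963*h^4 + 12.166*h^3 + 4.306*h^2 - 4.216*h - 3.224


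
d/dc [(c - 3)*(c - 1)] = 2*c - 4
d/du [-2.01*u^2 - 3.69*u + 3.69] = -4.02*u - 3.69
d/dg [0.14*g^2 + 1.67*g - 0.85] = 0.28*g + 1.67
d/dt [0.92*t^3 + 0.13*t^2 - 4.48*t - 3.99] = 2.76*t^2 + 0.26*t - 4.48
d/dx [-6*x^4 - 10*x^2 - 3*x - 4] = -24*x^3 - 20*x - 3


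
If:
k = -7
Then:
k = -7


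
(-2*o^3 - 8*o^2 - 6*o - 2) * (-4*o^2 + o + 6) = 8*o^5 + 30*o^4 + 4*o^3 - 46*o^2 - 38*o - 12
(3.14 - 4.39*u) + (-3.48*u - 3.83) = -7.87*u - 0.69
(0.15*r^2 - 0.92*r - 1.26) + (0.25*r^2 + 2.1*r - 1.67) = 0.4*r^2 + 1.18*r - 2.93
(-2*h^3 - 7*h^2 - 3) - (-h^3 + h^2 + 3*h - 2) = -h^3 - 8*h^2 - 3*h - 1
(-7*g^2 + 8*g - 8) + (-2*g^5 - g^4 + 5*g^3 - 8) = -2*g^5 - g^4 + 5*g^3 - 7*g^2 + 8*g - 16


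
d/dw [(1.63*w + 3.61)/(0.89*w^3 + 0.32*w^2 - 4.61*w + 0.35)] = (-2.9014*w^3 - 10.1603*w^2 - 2.3104*w + 17.2126)/(0.7921*w^6 + 0.5696*w^5 - 8.1034*w^4 - 2.3274*w^3 + 21.4761*w^2 - 3.227*w + 0.1225)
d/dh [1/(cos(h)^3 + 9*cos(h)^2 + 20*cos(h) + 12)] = (3*cos(h)^2 + 18*cos(h) + 20)*sin(h)/(cos(h)^3 + 9*cos(h)^2 + 20*cos(h) + 12)^2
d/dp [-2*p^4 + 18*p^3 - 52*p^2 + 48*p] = -8*p^3 + 54*p^2 - 104*p + 48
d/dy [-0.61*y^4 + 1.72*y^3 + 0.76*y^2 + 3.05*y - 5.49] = -2.44*y^3 + 5.16*y^2 + 1.52*y + 3.05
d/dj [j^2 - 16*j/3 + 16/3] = 2*j - 16/3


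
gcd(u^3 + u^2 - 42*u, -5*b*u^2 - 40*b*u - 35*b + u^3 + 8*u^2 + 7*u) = u + 7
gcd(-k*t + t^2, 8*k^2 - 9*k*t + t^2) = -k + t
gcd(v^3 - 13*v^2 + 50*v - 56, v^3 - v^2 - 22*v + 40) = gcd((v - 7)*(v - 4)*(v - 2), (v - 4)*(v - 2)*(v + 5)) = v^2 - 6*v + 8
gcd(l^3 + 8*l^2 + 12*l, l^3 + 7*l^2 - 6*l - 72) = l + 6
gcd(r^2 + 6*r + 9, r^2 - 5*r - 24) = r + 3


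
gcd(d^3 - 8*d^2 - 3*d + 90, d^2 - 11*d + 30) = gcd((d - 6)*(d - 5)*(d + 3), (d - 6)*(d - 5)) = d^2 - 11*d + 30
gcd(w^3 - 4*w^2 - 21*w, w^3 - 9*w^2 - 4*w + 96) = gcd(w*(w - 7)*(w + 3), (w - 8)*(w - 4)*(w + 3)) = w + 3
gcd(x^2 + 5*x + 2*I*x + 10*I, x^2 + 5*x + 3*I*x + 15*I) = x + 5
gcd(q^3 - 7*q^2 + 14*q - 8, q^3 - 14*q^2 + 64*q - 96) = q - 4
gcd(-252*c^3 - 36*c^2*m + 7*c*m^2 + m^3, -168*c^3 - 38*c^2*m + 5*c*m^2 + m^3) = 42*c^2 - c*m - m^2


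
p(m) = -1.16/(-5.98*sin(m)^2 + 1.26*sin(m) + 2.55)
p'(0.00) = 0.22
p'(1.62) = 0.13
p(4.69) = 0.25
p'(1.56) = -0.03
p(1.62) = 0.54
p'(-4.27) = 3.32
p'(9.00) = 0.92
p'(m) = -1.16*(11.96*sin(m)*cos(m) - 1.26*cos(m))/(-5.98*sin(m)^2 + 1.26*sin(m) + 2.55)^2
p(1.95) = 0.81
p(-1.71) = 0.25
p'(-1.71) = -0.10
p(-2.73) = -1.07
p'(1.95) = 2.04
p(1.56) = 0.53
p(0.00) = -0.45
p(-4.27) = 0.97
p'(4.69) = -0.02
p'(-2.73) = -5.42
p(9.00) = -0.56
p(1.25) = 0.71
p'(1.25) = -1.37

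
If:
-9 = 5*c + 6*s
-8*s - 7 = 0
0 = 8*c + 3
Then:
No Solution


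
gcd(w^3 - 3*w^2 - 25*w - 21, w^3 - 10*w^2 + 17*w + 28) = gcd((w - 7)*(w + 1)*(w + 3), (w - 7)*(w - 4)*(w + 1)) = w^2 - 6*w - 7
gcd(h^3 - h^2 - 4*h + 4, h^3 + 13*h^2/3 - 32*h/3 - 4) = h - 2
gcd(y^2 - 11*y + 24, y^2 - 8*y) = y - 8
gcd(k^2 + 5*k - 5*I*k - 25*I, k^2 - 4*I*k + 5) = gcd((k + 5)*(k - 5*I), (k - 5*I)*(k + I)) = k - 5*I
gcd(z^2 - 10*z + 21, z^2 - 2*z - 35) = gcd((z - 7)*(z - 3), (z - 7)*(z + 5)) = z - 7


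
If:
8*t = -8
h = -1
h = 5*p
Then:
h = -1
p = -1/5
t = -1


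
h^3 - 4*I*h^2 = h^2*(h - 4*I)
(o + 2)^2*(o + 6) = o^3 + 10*o^2 + 28*o + 24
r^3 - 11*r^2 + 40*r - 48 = (r - 4)^2*(r - 3)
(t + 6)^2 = t^2 + 12*t + 36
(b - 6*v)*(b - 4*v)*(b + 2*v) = b^3 - 8*b^2*v + 4*b*v^2 + 48*v^3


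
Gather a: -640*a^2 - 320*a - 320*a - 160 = -640*a^2 - 640*a - 160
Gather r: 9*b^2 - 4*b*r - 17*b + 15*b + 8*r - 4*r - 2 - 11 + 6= 9*b^2 - 2*b + r*(4 - 4*b) - 7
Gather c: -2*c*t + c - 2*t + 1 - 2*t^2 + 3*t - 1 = c*(1 - 2*t) - 2*t^2 + t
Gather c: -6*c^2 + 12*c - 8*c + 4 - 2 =-6*c^2 + 4*c + 2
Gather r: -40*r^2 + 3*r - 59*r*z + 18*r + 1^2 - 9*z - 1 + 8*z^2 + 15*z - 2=-40*r^2 + r*(21 - 59*z) + 8*z^2 + 6*z - 2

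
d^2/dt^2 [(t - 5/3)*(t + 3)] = 2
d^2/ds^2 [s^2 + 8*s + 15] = 2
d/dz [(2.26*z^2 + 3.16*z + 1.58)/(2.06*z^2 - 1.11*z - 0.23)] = (-9.0182*z^2 - 7.5492*z + 1.027)/(4.2436*z^4 - 4.5732*z^3 + 0.2845*z^2 + 0.5106*z + 0.0529)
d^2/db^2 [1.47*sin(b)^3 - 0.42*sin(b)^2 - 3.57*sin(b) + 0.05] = 2.4675*sin(b) + 3.3075*sin(3*b) - 0.84*cos(2*b)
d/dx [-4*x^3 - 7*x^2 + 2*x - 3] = -12*x^2 - 14*x + 2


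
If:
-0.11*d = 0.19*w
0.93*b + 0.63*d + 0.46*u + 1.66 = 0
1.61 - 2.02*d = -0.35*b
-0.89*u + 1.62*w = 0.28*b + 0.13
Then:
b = -2.11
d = 0.43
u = 0.06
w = -0.25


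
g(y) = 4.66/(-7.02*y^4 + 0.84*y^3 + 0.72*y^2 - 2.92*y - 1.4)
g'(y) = 4.66*(28.08*y^3 - 2.52*y^2 - 1.44*y + 2.92)/(-7.02*y^4 + 0.84*y^3 + 0.72*y^2 - 2.92*y - 1.4)^2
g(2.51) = -0.02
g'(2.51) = 0.03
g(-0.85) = -1.81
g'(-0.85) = -10.46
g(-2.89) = -0.01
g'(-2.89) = -0.01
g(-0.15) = -4.89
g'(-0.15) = 15.34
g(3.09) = -0.01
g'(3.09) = 0.01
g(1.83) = -0.06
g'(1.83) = 0.13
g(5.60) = -0.00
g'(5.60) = 0.00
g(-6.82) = -0.00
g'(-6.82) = -0.00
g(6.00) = -0.00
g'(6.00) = 0.00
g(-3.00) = -0.01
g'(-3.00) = -0.01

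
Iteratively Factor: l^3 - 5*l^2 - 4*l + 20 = (l + 2)*(l^2 - 7*l + 10) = (l - 2)*(l + 2)*(l - 5)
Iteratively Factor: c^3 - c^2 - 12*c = (c + 3)*(c^2 - 4*c) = c*(c + 3)*(c - 4)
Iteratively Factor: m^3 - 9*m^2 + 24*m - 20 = (m - 2)*(m^2 - 7*m + 10) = (m - 2)^2*(m - 5)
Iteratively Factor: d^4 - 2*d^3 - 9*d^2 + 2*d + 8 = (d + 1)*(d^3 - 3*d^2 - 6*d + 8) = (d + 1)*(d + 2)*(d^2 - 5*d + 4) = (d - 1)*(d + 1)*(d + 2)*(d - 4)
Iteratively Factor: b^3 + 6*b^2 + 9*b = (b)*(b^2 + 6*b + 9) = b*(b + 3)*(b + 3)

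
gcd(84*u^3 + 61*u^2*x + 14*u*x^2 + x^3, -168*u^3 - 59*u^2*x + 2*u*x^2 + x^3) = 21*u^2 + 10*u*x + x^2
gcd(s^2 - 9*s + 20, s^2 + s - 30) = s - 5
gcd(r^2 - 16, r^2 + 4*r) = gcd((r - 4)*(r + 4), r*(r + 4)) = r + 4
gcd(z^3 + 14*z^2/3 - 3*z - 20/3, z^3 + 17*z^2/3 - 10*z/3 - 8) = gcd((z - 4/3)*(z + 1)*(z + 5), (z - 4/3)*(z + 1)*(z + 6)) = z^2 - z/3 - 4/3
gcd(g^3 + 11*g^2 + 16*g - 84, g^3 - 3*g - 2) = g - 2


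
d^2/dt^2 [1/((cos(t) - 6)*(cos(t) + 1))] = (-4*sin(t)^4 + 51*sin(t)^2 + 45*cos(t)/4 + 15*cos(3*t)/4 + 15)/((cos(t) - 6)^3*(cos(t) + 1)^3)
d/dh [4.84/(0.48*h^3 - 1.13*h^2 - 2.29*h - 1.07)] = (-6.9696*h^2 + 10.9384*h + 11.0836)/(-0.48*h^3 + 1.13*h^2 + 2.29*h + 1.07)^2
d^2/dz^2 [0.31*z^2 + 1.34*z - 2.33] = 0.620000000000000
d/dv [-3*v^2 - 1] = -6*v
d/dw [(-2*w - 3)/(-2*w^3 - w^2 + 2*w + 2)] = 2*(-4*w^3 - 10*w^2 - 3*w + 1)/(4*w^6 + 4*w^5 - 7*w^4 - 12*w^3 + 8*w + 4)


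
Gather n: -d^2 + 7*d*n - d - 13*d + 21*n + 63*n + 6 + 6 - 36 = -d^2 - 14*d + n*(7*d + 84) - 24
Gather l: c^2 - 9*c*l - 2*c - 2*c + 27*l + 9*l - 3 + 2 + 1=c^2 - 4*c + l*(36 - 9*c)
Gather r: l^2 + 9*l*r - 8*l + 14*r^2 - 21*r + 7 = l^2 - 8*l + 14*r^2 + r*(9*l - 21) + 7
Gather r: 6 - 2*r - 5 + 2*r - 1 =0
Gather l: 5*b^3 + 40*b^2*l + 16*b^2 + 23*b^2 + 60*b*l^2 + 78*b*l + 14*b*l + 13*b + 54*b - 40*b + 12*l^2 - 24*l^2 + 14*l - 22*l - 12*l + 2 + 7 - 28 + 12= 5*b^3 + 39*b^2 + 27*b + l^2*(60*b - 12) + l*(40*b^2 + 92*b - 20) - 7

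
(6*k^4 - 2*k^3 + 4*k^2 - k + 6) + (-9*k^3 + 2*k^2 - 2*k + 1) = 6*k^4 - 11*k^3 + 6*k^2 - 3*k + 7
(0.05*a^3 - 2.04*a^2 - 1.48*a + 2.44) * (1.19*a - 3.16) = 0.0595*a^4 - 2.5856*a^3 + 4.6852*a^2 + 7.5804*a - 7.7104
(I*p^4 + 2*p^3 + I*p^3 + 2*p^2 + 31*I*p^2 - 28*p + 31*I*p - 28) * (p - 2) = I*p^5 + 2*p^4 - I*p^4 - 2*p^3 + 29*I*p^3 - 32*p^2 - 31*I*p^2 + 28*p - 62*I*p + 56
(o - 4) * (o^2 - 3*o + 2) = o^3 - 7*o^2 + 14*o - 8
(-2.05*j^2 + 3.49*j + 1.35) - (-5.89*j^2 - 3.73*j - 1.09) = 3.84*j^2 + 7.22*j + 2.44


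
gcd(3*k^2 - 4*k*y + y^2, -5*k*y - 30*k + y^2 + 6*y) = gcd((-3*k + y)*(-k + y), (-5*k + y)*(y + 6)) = 1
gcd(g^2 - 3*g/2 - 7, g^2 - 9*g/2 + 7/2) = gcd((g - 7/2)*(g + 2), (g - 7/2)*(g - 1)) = g - 7/2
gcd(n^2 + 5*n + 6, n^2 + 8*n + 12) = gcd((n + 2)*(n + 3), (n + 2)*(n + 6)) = n + 2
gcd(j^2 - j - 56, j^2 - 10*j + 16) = j - 8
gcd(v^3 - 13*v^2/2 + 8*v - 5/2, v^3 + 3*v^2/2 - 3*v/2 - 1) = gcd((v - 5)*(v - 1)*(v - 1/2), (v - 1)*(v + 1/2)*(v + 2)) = v - 1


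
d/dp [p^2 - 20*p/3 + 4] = 2*p - 20/3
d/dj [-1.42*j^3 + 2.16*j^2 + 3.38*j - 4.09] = -4.26*j^2 + 4.32*j + 3.38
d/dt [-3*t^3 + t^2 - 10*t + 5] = -9*t^2 + 2*t - 10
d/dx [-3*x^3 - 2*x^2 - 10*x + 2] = -9*x^2 - 4*x - 10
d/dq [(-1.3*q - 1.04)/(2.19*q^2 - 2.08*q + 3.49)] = (2.847*q^2 + 4.5552*q - 6.7002)/(4.7961*q^4 - 9.1104*q^3 + 19.6126*q^2 - 14.5184*q + 12.1801)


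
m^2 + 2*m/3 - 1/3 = (m - 1/3)*(m + 1)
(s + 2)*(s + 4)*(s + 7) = s^3 + 13*s^2 + 50*s + 56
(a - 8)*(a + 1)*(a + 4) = a^3 - 3*a^2 - 36*a - 32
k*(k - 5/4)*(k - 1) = k^3 - 9*k^2/4 + 5*k/4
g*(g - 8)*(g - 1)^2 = g^4 - 10*g^3 + 17*g^2 - 8*g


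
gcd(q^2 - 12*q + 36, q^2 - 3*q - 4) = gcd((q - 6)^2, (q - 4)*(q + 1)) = 1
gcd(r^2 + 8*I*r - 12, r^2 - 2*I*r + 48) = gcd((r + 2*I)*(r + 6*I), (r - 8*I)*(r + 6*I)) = r + 6*I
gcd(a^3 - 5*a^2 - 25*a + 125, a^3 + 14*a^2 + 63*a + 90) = a + 5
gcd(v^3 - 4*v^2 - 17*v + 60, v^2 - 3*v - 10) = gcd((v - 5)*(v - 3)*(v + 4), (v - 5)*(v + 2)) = v - 5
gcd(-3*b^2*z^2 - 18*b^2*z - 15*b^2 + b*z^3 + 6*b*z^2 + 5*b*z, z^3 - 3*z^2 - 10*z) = 1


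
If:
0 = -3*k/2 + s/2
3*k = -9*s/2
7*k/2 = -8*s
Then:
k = 0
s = 0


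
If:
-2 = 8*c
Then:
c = -1/4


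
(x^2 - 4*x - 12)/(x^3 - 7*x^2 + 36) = 1/(x - 3)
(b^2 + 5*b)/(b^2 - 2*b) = (b + 5)/(b - 2)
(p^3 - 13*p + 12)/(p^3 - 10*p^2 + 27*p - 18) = (p + 4)/(p - 6)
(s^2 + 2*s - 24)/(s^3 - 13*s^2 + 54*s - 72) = (s + 6)/(s^2 - 9*s + 18)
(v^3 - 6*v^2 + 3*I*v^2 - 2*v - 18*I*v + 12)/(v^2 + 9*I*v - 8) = (v^2 + 2*v*(-3 + I) - 12*I)/(v + 8*I)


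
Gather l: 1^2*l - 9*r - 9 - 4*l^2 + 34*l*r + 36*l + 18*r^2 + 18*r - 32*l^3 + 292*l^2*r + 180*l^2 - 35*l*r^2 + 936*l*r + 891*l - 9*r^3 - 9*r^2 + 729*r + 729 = -32*l^3 + l^2*(292*r + 176) + l*(-35*r^2 + 970*r + 928) - 9*r^3 + 9*r^2 + 738*r + 720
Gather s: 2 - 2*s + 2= 4 - 2*s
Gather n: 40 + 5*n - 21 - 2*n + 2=3*n + 21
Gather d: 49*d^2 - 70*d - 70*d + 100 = 49*d^2 - 140*d + 100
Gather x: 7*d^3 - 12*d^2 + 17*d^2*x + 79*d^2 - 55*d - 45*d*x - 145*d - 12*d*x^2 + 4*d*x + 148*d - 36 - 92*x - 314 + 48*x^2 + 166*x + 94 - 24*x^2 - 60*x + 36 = 7*d^3 + 67*d^2 - 52*d + x^2*(24 - 12*d) + x*(17*d^2 - 41*d + 14) - 220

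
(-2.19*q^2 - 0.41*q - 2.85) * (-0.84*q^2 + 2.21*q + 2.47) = 1.8396*q^4 - 4.4955*q^3 - 3.9214*q^2 - 7.3112*q - 7.0395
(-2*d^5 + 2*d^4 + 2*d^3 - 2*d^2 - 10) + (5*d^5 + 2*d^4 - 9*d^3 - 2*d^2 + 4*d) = 3*d^5 + 4*d^4 - 7*d^3 - 4*d^2 + 4*d - 10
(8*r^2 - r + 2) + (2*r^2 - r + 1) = 10*r^2 - 2*r + 3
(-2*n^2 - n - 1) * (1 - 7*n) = 14*n^3 + 5*n^2 + 6*n - 1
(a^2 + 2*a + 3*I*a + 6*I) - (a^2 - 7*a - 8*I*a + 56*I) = 9*a + 11*I*a - 50*I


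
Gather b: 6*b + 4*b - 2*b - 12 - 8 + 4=8*b - 16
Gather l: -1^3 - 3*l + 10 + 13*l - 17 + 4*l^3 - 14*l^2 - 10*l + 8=4*l^3 - 14*l^2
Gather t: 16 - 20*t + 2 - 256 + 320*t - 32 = 300*t - 270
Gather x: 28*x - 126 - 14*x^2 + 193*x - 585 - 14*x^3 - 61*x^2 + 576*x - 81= -14*x^3 - 75*x^2 + 797*x - 792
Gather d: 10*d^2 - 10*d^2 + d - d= 0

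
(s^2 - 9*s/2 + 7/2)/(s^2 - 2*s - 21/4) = 2*(s - 1)/(2*s + 3)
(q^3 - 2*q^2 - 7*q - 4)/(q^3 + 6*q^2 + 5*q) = (q^2 - 3*q - 4)/(q*(q + 5))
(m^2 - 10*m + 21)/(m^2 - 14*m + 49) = (m - 3)/(m - 7)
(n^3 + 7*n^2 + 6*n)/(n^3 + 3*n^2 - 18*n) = (n + 1)/(n - 3)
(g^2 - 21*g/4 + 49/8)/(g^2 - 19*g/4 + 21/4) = (g - 7/2)/(g - 3)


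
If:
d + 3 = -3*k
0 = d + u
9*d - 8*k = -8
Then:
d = -48/35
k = -19/35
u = 48/35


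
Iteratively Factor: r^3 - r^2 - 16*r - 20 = (r + 2)*(r^2 - 3*r - 10) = (r - 5)*(r + 2)*(r + 2)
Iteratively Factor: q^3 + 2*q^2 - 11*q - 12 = (q + 1)*(q^2 + q - 12) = (q - 3)*(q + 1)*(q + 4)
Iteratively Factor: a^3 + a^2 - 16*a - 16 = (a + 4)*(a^2 - 3*a - 4) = (a - 4)*(a + 4)*(a + 1)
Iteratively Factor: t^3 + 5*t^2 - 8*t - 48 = (t + 4)*(t^2 + t - 12) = (t + 4)^2*(t - 3)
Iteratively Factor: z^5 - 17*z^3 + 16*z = (z + 1)*(z^4 - z^3 - 16*z^2 + 16*z) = (z - 1)*(z + 1)*(z^3 - 16*z) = z*(z - 1)*(z + 1)*(z^2 - 16) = z*(z - 1)*(z + 1)*(z + 4)*(z - 4)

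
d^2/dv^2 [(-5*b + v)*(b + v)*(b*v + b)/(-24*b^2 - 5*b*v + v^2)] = 2*b^2*(-1704*b^4 + 1368*b^3*v + 811*b^3 + 72*b^2*v^2 - 213*b^2*v + 24*b*v^3 + 57*b*v^2 + v^3)/(-13824*b^6 - 8640*b^5*v - 72*b^4*v^2 + 595*b^3*v^3 + 3*b^2*v^4 - 15*b*v^5 + v^6)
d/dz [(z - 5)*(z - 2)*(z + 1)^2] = 4*z^3 - 15*z^2 - 6*z + 13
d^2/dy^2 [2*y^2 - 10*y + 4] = 4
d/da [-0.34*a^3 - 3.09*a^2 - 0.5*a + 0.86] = -1.02*a^2 - 6.18*a - 0.5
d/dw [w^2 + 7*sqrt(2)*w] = 2*w + 7*sqrt(2)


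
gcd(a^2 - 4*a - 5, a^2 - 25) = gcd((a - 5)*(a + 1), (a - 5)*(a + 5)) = a - 5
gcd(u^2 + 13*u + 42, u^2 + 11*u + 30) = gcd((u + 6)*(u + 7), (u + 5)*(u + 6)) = u + 6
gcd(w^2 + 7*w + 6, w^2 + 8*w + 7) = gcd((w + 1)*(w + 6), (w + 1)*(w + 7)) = w + 1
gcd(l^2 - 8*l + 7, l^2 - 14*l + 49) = l - 7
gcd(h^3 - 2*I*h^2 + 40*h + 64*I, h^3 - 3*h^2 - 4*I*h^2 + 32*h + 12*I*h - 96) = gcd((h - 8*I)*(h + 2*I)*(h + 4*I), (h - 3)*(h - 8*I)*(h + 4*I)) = h^2 - 4*I*h + 32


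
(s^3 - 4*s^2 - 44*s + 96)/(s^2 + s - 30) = (s^2 - 10*s + 16)/(s - 5)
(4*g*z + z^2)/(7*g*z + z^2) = (4*g + z)/(7*g + z)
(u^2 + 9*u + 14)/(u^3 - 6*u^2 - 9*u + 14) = (u + 7)/(u^2 - 8*u + 7)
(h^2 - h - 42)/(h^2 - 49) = (h + 6)/(h + 7)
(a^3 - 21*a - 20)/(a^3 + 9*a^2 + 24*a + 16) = (a - 5)/(a + 4)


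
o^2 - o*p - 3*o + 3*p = (o - 3)*(o - p)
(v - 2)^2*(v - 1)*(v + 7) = v^4 + 2*v^3 - 27*v^2 + 52*v - 28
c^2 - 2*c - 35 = (c - 7)*(c + 5)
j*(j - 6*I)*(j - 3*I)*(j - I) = j^4 - 10*I*j^3 - 27*j^2 + 18*I*j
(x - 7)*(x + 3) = x^2 - 4*x - 21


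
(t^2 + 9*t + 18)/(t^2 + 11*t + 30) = (t + 3)/(t + 5)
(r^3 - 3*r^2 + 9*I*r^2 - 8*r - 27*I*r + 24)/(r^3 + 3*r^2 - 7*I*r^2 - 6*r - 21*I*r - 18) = (r^3 + r^2*(-3 + 9*I) + r*(-8 - 27*I) + 24)/(r^3 + r^2*(3 - 7*I) + r*(-6 - 21*I) - 18)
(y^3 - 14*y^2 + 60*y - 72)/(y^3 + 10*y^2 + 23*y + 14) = (y^3 - 14*y^2 + 60*y - 72)/(y^3 + 10*y^2 + 23*y + 14)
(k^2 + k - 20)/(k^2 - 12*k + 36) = (k^2 + k - 20)/(k^2 - 12*k + 36)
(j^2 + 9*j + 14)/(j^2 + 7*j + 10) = (j + 7)/(j + 5)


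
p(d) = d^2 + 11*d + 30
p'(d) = 2*d + 11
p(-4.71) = 0.37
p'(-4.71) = 1.58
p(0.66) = 37.70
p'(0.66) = 12.32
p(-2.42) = 9.24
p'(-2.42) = 6.16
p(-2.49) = 8.81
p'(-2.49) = 6.02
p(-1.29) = 17.47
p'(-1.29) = 8.42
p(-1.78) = 13.59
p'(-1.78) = 7.44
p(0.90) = 40.71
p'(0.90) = 12.80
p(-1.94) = 12.42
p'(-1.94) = 7.12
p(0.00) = 30.00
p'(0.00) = 11.00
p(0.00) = 30.00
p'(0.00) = 11.00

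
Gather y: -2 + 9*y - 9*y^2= -9*y^2 + 9*y - 2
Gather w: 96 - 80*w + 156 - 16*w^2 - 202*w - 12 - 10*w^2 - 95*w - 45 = -26*w^2 - 377*w + 195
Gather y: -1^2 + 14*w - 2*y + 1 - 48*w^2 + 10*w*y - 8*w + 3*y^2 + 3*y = -48*w^2 + 6*w + 3*y^2 + y*(10*w + 1)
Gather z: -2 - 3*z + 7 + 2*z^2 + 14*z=2*z^2 + 11*z + 5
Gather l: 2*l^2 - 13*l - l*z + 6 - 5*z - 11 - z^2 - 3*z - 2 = 2*l^2 + l*(-z - 13) - z^2 - 8*z - 7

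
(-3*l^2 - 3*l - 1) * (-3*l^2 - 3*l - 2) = 9*l^4 + 18*l^3 + 18*l^2 + 9*l + 2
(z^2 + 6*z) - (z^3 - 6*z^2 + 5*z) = -z^3 + 7*z^2 + z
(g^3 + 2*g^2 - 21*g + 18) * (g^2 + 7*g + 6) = g^5 + 9*g^4 - g^3 - 117*g^2 + 108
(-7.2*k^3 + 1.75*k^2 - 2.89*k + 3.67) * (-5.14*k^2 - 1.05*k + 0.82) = 37.008*k^5 - 1.435*k^4 + 7.1131*k^3 - 14.3943*k^2 - 6.2233*k + 3.0094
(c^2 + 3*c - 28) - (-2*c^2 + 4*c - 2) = 3*c^2 - c - 26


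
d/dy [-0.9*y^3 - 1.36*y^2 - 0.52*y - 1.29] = -2.7*y^2 - 2.72*y - 0.52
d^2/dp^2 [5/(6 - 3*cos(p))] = 5*(cos(p)^2 + 2*cos(p) - 2)/(3*(cos(p) - 2)^3)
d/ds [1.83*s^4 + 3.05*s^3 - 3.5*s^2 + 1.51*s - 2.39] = 7.32*s^3 + 9.15*s^2 - 7.0*s + 1.51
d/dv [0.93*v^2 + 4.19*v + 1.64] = 1.86*v + 4.19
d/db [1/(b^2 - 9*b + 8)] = (9 - 2*b)/(b^2 - 9*b + 8)^2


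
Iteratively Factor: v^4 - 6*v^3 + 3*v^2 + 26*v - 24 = (v - 1)*(v^3 - 5*v^2 - 2*v + 24) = (v - 1)*(v + 2)*(v^2 - 7*v + 12) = (v - 4)*(v - 1)*(v + 2)*(v - 3)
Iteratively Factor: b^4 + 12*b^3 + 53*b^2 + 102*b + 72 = (b + 3)*(b^3 + 9*b^2 + 26*b + 24) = (b + 3)^2*(b^2 + 6*b + 8) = (b + 2)*(b + 3)^2*(b + 4)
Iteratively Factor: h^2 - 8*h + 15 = (h - 5)*(h - 3)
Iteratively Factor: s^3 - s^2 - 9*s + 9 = (s + 3)*(s^2 - 4*s + 3) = (s - 3)*(s + 3)*(s - 1)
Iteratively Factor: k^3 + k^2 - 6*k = (k - 2)*(k^2 + 3*k) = k*(k - 2)*(k + 3)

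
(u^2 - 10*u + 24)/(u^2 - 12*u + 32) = (u - 6)/(u - 8)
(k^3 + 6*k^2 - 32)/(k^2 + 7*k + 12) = (k^2 + 2*k - 8)/(k + 3)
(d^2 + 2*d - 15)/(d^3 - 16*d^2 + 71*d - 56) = (d^2 + 2*d - 15)/(d^3 - 16*d^2 + 71*d - 56)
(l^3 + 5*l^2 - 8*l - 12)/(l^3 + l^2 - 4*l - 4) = (l + 6)/(l + 2)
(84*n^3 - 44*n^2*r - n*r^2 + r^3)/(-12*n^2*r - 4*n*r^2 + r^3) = (-14*n^2 + 5*n*r + r^2)/(r*(2*n + r))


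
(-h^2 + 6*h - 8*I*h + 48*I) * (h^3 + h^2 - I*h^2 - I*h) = -h^5 + 5*h^4 - 7*I*h^4 - 2*h^3 + 35*I*h^3 + 40*h^2 + 42*I*h^2 + 48*h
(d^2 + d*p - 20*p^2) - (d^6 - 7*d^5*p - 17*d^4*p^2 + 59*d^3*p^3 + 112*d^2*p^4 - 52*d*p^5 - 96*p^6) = -d^6 + 7*d^5*p + 17*d^4*p^2 - 59*d^3*p^3 - 112*d^2*p^4 + d^2 + 52*d*p^5 + d*p + 96*p^6 - 20*p^2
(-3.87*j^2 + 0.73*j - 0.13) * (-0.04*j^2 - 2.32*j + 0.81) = 0.1548*j^4 + 8.9492*j^3 - 4.8231*j^2 + 0.8929*j - 0.1053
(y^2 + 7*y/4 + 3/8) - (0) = y^2 + 7*y/4 + 3/8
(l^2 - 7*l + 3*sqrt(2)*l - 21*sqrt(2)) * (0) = 0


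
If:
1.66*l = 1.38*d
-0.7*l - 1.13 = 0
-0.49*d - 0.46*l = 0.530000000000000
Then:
No Solution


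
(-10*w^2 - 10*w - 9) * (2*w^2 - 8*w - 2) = -20*w^4 + 60*w^3 + 82*w^2 + 92*w + 18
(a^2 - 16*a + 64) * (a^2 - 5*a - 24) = a^4 - 21*a^3 + 120*a^2 + 64*a - 1536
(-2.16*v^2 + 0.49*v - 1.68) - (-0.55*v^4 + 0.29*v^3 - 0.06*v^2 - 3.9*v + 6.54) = 0.55*v^4 - 0.29*v^3 - 2.1*v^2 + 4.39*v - 8.22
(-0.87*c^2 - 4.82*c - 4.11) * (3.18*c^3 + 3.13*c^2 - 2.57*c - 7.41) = -2.7666*c^5 - 18.0507*c^4 - 25.9205*c^3 + 5.9698*c^2 + 46.2789*c + 30.4551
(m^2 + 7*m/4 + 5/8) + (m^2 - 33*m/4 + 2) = 2*m^2 - 13*m/2 + 21/8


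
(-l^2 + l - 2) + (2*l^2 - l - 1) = l^2 - 3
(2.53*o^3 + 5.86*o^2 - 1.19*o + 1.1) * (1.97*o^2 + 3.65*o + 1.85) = 4.9841*o^5 + 20.7787*o^4 + 23.7252*o^3 + 8.6645*o^2 + 1.8135*o + 2.035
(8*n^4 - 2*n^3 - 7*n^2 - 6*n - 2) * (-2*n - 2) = -16*n^5 - 12*n^4 + 18*n^3 + 26*n^2 + 16*n + 4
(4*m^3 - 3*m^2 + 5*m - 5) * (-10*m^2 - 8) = -40*m^5 + 30*m^4 - 82*m^3 + 74*m^2 - 40*m + 40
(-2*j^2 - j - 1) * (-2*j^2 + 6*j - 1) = 4*j^4 - 10*j^3 - 2*j^2 - 5*j + 1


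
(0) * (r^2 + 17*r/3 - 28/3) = 0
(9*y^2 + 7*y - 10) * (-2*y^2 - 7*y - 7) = -18*y^4 - 77*y^3 - 92*y^2 + 21*y + 70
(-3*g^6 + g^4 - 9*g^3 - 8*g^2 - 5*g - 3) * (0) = 0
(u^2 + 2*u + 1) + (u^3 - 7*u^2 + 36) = u^3 - 6*u^2 + 2*u + 37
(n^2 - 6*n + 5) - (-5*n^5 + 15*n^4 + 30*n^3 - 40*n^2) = 5*n^5 - 15*n^4 - 30*n^3 + 41*n^2 - 6*n + 5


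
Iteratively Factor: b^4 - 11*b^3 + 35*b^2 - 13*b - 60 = (b - 3)*(b^3 - 8*b^2 + 11*b + 20) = (b - 3)*(b + 1)*(b^2 - 9*b + 20) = (b - 5)*(b - 3)*(b + 1)*(b - 4)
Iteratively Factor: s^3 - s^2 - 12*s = (s - 4)*(s^2 + 3*s) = (s - 4)*(s + 3)*(s)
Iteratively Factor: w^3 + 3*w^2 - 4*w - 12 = (w - 2)*(w^2 + 5*w + 6) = (w - 2)*(w + 3)*(w + 2)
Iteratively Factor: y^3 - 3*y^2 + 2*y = (y)*(y^2 - 3*y + 2) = y*(y - 1)*(y - 2)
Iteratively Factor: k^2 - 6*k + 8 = (k - 4)*(k - 2)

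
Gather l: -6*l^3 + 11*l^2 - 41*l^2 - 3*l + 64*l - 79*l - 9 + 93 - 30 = -6*l^3 - 30*l^2 - 18*l + 54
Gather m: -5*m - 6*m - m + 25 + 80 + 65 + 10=180 - 12*m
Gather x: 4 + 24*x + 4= 24*x + 8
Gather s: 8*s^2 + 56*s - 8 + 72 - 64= 8*s^2 + 56*s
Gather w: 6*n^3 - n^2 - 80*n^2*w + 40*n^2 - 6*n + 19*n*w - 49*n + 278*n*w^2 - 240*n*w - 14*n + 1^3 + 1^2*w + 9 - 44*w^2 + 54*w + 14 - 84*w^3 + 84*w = 6*n^3 + 39*n^2 - 69*n - 84*w^3 + w^2*(278*n - 44) + w*(-80*n^2 - 221*n + 139) + 24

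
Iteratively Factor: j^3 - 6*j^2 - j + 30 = (j - 3)*(j^2 - 3*j - 10) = (j - 3)*(j + 2)*(j - 5)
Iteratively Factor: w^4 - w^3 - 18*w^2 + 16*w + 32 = (w - 4)*(w^3 + 3*w^2 - 6*w - 8) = (w - 4)*(w + 1)*(w^2 + 2*w - 8) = (w - 4)*(w + 1)*(w + 4)*(w - 2)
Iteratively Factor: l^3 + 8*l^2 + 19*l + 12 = (l + 4)*(l^2 + 4*l + 3) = (l + 3)*(l + 4)*(l + 1)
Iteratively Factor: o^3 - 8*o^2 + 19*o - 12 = (o - 1)*(o^2 - 7*o + 12) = (o - 4)*(o - 1)*(o - 3)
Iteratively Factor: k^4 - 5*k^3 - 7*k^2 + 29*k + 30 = (k + 1)*(k^3 - 6*k^2 - k + 30) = (k + 1)*(k + 2)*(k^2 - 8*k + 15) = (k - 5)*(k + 1)*(k + 2)*(k - 3)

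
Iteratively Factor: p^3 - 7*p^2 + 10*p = (p - 5)*(p^2 - 2*p) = (p - 5)*(p - 2)*(p)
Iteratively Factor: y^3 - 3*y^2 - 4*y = (y - 4)*(y^2 + y) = y*(y - 4)*(y + 1)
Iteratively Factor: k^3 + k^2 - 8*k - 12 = (k + 2)*(k^2 - k - 6) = (k + 2)^2*(k - 3)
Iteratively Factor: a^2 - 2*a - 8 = (a + 2)*(a - 4)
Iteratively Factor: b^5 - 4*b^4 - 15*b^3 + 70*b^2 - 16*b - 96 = (b - 4)*(b^4 - 15*b^2 + 10*b + 24) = (b - 4)*(b - 3)*(b^3 + 3*b^2 - 6*b - 8) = (b - 4)*(b - 3)*(b - 2)*(b^2 + 5*b + 4) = (b - 4)*(b - 3)*(b - 2)*(b + 1)*(b + 4)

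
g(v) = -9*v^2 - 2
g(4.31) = -169.18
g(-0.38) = -3.30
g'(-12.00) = 216.00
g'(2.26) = -40.68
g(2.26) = -47.97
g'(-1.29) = 23.22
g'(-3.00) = 54.00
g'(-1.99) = 35.82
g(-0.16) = -2.23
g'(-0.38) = 6.84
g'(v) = -18*v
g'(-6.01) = 108.18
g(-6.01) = -327.08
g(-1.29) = -16.98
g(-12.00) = -1298.00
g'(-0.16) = 2.88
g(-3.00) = -83.00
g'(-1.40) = 25.20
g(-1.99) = -37.64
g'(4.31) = -77.58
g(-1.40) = -19.64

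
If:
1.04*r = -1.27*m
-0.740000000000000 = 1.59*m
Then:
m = -0.47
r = 0.57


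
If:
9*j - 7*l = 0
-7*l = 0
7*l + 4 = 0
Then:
No Solution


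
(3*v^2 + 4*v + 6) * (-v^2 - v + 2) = -3*v^4 - 7*v^3 - 4*v^2 + 2*v + 12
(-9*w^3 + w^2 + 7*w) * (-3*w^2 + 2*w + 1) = 27*w^5 - 21*w^4 - 28*w^3 + 15*w^2 + 7*w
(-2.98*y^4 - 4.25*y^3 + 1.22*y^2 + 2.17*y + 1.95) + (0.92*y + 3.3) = -2.98*y^4 - 4.25*y^3 + 1.22*y^2 + 3.09*y + 5.25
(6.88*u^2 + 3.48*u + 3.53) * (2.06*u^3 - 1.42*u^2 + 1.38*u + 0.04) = 14.1728*u^5 - 2.6008*u^4 + 11.8246*u^3 + 0.0650000000000004*u^2 + 5.0106*u + 0.1412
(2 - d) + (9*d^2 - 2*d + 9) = 9*d^2 - 3*d + 11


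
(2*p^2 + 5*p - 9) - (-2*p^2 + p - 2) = 4*p^2 + 4*p - 7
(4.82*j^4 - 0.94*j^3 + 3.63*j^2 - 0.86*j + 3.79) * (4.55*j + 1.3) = 21.931*j^5 + 1.989*j^4 + 15.2945*j^3 + 0.806*j^2 + 16.1265*j + 4.927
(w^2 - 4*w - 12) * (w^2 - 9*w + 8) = w^4 - 13*w^3 + 32*w^2 + 76*w - 96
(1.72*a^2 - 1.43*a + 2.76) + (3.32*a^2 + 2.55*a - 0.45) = 5.04*a^2 + 1.12*a + 2.31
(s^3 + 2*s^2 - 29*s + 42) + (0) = s^3 + 2*s^2 - 29*s + 42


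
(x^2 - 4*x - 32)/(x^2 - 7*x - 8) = (x + 4)/(x + 1)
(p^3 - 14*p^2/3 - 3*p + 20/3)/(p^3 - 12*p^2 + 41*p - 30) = (p + 4/3)/(p - 6)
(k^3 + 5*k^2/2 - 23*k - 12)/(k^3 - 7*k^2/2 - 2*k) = (k + 6)/k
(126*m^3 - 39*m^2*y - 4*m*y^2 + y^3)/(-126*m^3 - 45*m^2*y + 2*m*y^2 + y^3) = (-3*m + y)/(3*m + y)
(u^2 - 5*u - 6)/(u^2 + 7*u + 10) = (u^2 - 5*u - 6)/(u^2 + 7*u + 10)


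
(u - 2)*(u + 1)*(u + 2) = u^3 + u^2 - 4*u - 4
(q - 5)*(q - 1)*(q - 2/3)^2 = q^4 - 22*q^3/3 + 121*q^2/9 - 28*q/3 + 20/9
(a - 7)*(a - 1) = a^2 - 8*a + 7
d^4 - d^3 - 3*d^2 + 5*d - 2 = (d - 1)^3*(d + 2)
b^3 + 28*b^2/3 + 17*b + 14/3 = (b + 1/3)*(b + 2)*(b + 7)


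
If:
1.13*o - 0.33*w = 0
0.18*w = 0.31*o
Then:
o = 0.00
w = 0.00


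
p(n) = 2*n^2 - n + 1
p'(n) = 4*n - 1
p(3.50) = 22.00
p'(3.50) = 13.00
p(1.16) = 2.53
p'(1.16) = 3.64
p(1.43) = 3.66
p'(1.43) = 4.72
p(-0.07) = 1.08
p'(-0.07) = -1.28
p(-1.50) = 7.00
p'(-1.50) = -7.00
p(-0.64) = 2.46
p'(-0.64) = -3.56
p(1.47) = 3.85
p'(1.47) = 4.88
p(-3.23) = 25.10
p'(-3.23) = -13.92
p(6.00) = 67.00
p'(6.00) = 23.00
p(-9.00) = 172.00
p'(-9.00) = -37.00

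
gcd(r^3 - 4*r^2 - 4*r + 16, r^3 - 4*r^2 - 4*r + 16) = r^3 - 4*r^2 - 4*r + 16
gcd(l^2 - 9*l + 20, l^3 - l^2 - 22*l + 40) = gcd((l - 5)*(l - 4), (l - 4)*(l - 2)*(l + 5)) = l - 4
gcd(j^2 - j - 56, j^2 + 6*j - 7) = j + 7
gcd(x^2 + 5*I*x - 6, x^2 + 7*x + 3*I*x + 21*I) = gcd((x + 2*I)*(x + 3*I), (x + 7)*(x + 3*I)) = x + 3*I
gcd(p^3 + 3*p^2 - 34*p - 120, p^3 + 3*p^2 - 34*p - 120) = p^3 + 3*p^2 - 34*p - 120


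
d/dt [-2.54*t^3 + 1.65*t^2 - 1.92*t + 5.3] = -7.62*t^2 + 3.3*t - 1.92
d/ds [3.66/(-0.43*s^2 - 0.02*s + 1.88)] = (3.1476*s + 0.0732)/(0.43*s^2 + 0.02*s - 1.88)^2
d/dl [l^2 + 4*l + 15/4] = 2*l + 4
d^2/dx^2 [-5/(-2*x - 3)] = 40/(2*x + 3)^3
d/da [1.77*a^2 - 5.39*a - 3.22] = 3.54*a - 5.39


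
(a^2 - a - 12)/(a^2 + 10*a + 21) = (a - 4)/(a + 7)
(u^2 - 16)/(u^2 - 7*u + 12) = (u + 4)/(u - 3)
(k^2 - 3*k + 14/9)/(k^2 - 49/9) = (3*k - 2)/(3*k + 7)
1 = 1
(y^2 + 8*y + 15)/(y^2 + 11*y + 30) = (y + 3)/(y + 6)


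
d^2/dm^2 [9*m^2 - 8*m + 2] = 18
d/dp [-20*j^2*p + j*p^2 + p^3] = -20*j^2 + 2*j*p + 3*p^2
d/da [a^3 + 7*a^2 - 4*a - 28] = 3*a^2 + 14*a - 4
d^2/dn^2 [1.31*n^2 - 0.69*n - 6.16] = 2.62000000000000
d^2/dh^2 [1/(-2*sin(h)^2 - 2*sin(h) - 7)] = 2*(8*sin(h)^4 + 6*sin(h)^3 - 38*sin(h)^2 - 19*sin(h) + 10)/(2*sin(h) - cos(2*h) + 8)^3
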